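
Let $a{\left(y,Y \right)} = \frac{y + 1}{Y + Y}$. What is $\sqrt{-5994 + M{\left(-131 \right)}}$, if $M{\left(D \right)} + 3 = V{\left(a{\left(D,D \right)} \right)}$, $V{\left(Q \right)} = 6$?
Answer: $i \sqrt{5991} \approx 77.402 i$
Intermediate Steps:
$a{\left(y,Y \right)} = \frac{1 + y}{2 Y}$
$M{\left(D \right)} = 3$ ($M{\left(D \right)} = -3 + 6 = 3$)
$\sqrt{-5994 + M{\left(-131 \right)}} = \sqrt{-5994 + 3} = \sqrt{-5991} = i \sqrt{5991}$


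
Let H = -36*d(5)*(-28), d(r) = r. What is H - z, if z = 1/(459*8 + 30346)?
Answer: 171450719/34018 ≈ 5040.0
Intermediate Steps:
H = 5040 (H = -36*5*(-28) = -180*(-28) = 5040)
z = 1/34018 (z = 1/(3672 + 30346) = 1/34018 ≈ 2.9396e-5)
H - z = 5040 - 1*1/34018 = 5040 - 1/34018 = 171450719/34018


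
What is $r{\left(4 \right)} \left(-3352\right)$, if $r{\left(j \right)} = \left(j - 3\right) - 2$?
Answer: $3352$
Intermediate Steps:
$r{\left(j \right)} = -5 + j$ ($r{\left(j \right)} = \left(-3 + j\right) - 2 = -5 + j$)
$r{\left(4 \right)} \left(-3352\right) = \left(-5 + 4\right) \left(-3352\right) = \left(-1\right) \left(-3352\right) = 3352$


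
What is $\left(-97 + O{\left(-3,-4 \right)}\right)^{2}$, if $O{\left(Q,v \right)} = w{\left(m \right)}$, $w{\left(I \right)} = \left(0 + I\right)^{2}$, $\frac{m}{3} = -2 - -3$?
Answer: $7744$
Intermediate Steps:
$m = 3$ ($m = 3 \left(-2 - -3\right) = 3 \left(-2 + 3\right) = 3 \cdot 1 = 3$)
$w{\left(I \right)} = I^{2}$
$O{\left(Q,v \right)} = 9$ ($O{\left(Q,v \right)} = 3^{2} = 9$)
$\left(-97 + O{\left(-3,-4 \right)}\right)^{2} = \left(-97 + 9\right)^{2} = \left(-88\right)^{2} = 7744$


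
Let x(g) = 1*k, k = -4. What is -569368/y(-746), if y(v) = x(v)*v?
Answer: -71171/373 ≈ -190.81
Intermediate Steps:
x(g) = -4 (x(g) = 1*(-4) = -4)
y(v) = -4*v
-569368/y(-746) = -569368/((-4*(-746))) = -569368/2984 = -569368*1/2984 = -71171/373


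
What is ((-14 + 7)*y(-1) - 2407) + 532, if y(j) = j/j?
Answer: -1882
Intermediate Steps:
y(j) = 1
((-14 + 7)*y(-1) - 2407) + 532 = ((-14 + 7)*1 - 2407) + 532 = (-7*1 - 2407) + 532 = (-7 - 2407) + 532 = -2414 + 532 = -1882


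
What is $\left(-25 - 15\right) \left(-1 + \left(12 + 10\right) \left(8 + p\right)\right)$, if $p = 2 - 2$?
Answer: $-7000$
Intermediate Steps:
$p = 0$
$\left(-25 - 15\right) \left(-1 + \left(12 + 10\right) \left(8 + p\right)\right) = \left(-25 - 15\right) \left(-1 + \left(12 + 10\right) \left(8 + 0\right)\right) = \left(-25 - 15\right) \left(-1 + 22 \cdot 8\right) = - 40 \left(-1 + 176\right) = \left(-40\right) 175 = -7000$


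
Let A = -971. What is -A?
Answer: 971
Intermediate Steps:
-A = -1*(-971) = 971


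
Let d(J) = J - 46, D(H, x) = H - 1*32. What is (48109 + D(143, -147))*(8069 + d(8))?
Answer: 387254820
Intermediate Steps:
D(H, x) = -32 + H (D(H, x) = H - 32 = -32 + H)
d(J) = -46 + J
(48109 + D(143, -147))*(8069 + d(8)) = (48109 + (-32 + 143))*(8069 + (-46 + 8)) = (48109 + 111)*(8069 - 38) = 48220*8031 = 387254820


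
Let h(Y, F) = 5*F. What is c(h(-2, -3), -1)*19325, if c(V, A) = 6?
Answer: 115950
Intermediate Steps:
c(h(-2, -3), -1)*19325 = 6*19325 = 115950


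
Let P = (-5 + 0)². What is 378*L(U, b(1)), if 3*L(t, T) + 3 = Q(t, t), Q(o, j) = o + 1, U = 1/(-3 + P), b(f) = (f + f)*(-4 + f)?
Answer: -2709/11 ≈ -246.27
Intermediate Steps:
P = 25 (P = (-5)² = 25)
b(f) = 2*f*(-4 + f) (b(f) = (2*f)*(-4 + f) = 2*f*(-4 + f))
U = 1/22 (U = 1/(-3 + 25) = 1/22 ≈ 0.045455)
Q(o, j) = 1 + o
L(t, T) = -⅔ + t/3 (L(t, T) = -1 + (1 + t)/3 = -1 + (⅓ + t/3) = -⅔ + t/3)
378*L(U, b(1)) = 378*(-⅔ + (⅓)*(1/22)) = 378*(-⅔ + 1/66) = 378*(-43/66) = -2709/11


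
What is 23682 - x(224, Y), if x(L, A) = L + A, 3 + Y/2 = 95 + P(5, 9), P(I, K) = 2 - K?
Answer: 23288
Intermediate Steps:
Y = 170 (Y = -6 + 2*(95 + (2 - 1*9)) = -6 + 2*(95 + (2 - 9)) = -6 + 2*(95 - 7) = -6 + 2*88 = -6 + 176 = 170)
x(L, A) = A + L
23682 - x(224, Y) = 23682 - (170 + 224) = 23682 - 1*394 = 23682 - 394 = 23288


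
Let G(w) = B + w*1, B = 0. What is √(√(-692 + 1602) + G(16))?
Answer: √(16 + √910) ≈ 6.7946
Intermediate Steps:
G(w) = w (G(w) = 0 + w*1 = 0 + w = w)
√(√(-692 + 1602) + G(16)) = √(√(-692 + 1602) + 16) = √(√910 + 16) = √(16 + √910)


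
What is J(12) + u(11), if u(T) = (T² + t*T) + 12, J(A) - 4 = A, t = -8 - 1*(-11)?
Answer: 182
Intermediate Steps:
t = 3 (t = -8 + 11 = 3)
J(A) = 4 + A
u(T) = 12 + T² + 3*T (u(T) = (T² + 3*T) + 12 = 12 + T² + 3*T)
J(12) + u(11) = (4 + 12) + (12 + 11² + 3*11) = 16 + (12 + 121 + 33) = 16 + 166 = 182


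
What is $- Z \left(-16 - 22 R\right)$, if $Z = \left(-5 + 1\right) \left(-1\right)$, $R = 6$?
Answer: $592$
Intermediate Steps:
$Z = 4$ ($Z = \left(-4\right) \left(-1\right) = 4$)
$- Z \left(-16 - 22 R\right) = - 4 \left(-16 - 132\right) = - 4 \left(-148\right) = \left(-1\right) \left(-592\right) = 592$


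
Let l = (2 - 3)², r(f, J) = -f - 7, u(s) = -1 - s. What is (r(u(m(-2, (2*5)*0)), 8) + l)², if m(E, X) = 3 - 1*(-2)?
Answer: 0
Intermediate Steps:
m(E, X) = 5 (m(E, X) = 3 + 2 = 5)
r(f, J) = -7 - f
l = 1 (l = (-1)² = 1)
(r(u(m(-2, (2*5)*0)), 8) + l)² = ((-7 - (-1 - 1*5)) + 1)² = ((-7 - (-1 - 5)) + 1)² = ((-7 - 1*(-6)) + 1)² = ((-7 + 6) + 1)² = (-1 + 1)² = 0² = 0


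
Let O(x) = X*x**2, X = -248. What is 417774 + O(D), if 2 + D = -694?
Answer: -119717394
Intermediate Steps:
D = -696 (D = -2 - 694 = -696)
O(x) = -248*x**2
417774 + O(D) = 417774 - 248*(-696)**2 = 417774 - 248*484416 = 417774 - 120135168 = -119717394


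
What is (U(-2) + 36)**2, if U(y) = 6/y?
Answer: 1089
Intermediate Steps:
(U(-2) + 36)**2 = (6/(-2) + 36)**2 = (6*(-1/2) + 36)**2 = (-3 + 36)**2 = 33**2 = 1089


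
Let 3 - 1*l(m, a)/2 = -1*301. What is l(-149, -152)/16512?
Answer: 19/516 ≈ 0.036822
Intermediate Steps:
l(m, a) = 608 (l(m, a) = 6 - (-2)*301 = 6 - 2*(-301) = 6 + 602 = 608)
l(-149, -152)/16512 = 608/16512 = 608*(1/16512) = 19/516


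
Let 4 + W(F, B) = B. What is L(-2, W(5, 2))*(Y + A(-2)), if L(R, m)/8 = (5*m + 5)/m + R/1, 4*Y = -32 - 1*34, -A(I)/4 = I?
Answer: -34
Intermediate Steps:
W(F, B) = -4 + B
A(I) = -4*I
Y = -33/2 (Y = (-32 - 1*34)/4 = (-32 - 34)/4 = (1/4)*(-66) = -33/2 ≈ -16.500)
L(R, m) = 8*R + 8*(5 + 5*m)/m (L(R, m) = 8*((5*m + 5)/m + R/1) = 8*((5 + 5*m)/m + R*1) = 8*((5 + 5*m)/m + R) = 8*(R + (5 + 5*m)/m) = 8*R + 8*(5 + 5*m)/m)
L(-2, W(5, 2))*(Y + A(-2)) = (40 + 8*(-2) + 40/(-4 + 2))*(-33/2 - 4*(-2)) = (40 - 16 + 40/(-2))*(-33/2 + 8) = (40 - 16 + 40*(-1/2))*(-17/2) = (40 - 16 - 20)*(-17/2) = 4*(-17/2) = -34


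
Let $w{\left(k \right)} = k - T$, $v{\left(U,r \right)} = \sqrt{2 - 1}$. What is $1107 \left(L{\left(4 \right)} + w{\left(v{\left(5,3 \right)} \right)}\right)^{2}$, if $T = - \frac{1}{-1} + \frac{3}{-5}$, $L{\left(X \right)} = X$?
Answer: $\frac{585603}{25} \approx 23424.0$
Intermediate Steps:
$v{\left(U,r \right)} = 1$ ($v{\left(U,r \right)} = \sqrt{1} = 1$)
$T = \frac{2}{5}$ ($T = \left(-1\right) \left(-1\right) + 3 \left(- \frac{1}{5}\right) = 1 - \frac{3}{5} = \frac{2}{5} \approx 0.4$)
$w{\left(k \right)} = - \frac{2}{5} + k$ ($w{\left(k \right)} = k - \frac{2}{5} = - \frac{2}{5} + k$)
$1107 \left(L{\left(4 \right)} + w{\left(v{\left(5,3 \right)} \right)}\right)^{2} = 1107 \left(4 + \left(- \frac{2}{5} + 1\right)\right)^{2} = 1107 \left(4 + \frac{3}{5}\right)^{2} = 1107 \left(\frac{23}{5}\right)^{2} = 1107 \cdot \frac{529}{25} = \frac{585603}{25}$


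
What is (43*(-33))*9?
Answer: -12771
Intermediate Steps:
(43*(-33))*9 = -1419*9 = -12771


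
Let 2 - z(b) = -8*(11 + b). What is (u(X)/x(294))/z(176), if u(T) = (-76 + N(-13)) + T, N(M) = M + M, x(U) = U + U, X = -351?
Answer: -151/293608 ≈ -0.00051429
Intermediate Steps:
x(U) = 2*U
N(M) = 2*M
u(T) = -102 + T (u(T) = (-76 + 2*(-13)) + T = (-76 - 26) + T = -102 + T)
z(b) = 90 + 8*b (z(b) = 2 - (-8)*(11 + b) = 2 - (-88 - 8*b) = 2 + (88 + 8*b) = 90 + 8*b)
(u(X)/x(294))/z(176) = ((-102 - 351)/((2*294)))/(90 + 8*176) = (-453/588)/(90 + 1408) = -453*1/588/1498 = -151/196*1/1498 = -151/293608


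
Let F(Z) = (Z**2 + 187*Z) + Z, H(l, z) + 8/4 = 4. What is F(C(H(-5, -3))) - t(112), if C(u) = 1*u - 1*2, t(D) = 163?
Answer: -163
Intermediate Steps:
H(l, z) = 2 (H(l, z) = -2 + 4 = 2)
C(u) = -2 + u (C(u) = u - 2 = -2 + u)
F(Z) = Z**2 + 188*Z
F(C(H(-5, -3))) - t(112) = (-2 + 2)*(188 + (-2 + 2)) - 1*163 = 0*(188 + 0) - 163 = 0*188 - 163 = 0 - 163 = -163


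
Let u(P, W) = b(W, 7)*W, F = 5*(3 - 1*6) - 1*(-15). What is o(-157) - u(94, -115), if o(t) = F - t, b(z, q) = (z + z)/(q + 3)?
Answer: -2488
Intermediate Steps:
b(z, q) = 2*z/(3 + q) (b(z, q) = (2*z)/(3 + q) = 2*z/(3 + q))
F = 0 (F = 5*(3 - 6) + 15 = 5*(-3) + 15 = -15 + 15 = 0)
u(P, W) = W**2/5 (u(P, W) = (2*W/(3 + 7))*W = (2*W/10)*W = (2*W*(1/10))*W = (W/5)*W = W**2/5)
o(t) = -t (o(t) = 0 - t = -t)
o(-157) - u(94, -115) = -1*(-157) - (-115)**2/5 = 157 - 13225/5 = 157 - 1*2645 = 157 - 2645 = -2488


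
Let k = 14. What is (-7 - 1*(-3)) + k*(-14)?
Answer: -200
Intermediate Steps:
(-7 - 1*(-3)) + k*(-14) = (-7 - 1*(-3)) + 14*(-14) = (-7 + 3) - 196 = -4 - 196 = -200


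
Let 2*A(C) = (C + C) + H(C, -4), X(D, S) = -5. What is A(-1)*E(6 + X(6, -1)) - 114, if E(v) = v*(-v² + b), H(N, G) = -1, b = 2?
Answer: -231/2 ≈ -115.50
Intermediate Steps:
A(C) = -½ + C (A(C) = ((C + C) - 1)/2 = (2*C - 1)/2 = (-1 + 2*C)/2 = -½ + C)
E(v) = v*(2 - v²) (E(v) = v*(-v² + 2) = v*(2 - v²))
A(-1)*E(6 + X(6, -1)) - 114 = (-½ - 1)*((6 - 5)*(2 - (6 - 5)²)) - 114 = -3*(2 - 1*1²)/2 - 114 = -3*(2 - 1*1)/2 - 114 = -3*(2 - 1)/2 - 114 = -3/2 - 114 = -231/2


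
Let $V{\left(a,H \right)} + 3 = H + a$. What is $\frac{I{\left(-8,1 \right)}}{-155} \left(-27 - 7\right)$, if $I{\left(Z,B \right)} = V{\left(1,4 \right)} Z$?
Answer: $- \frac{544}{155} \approx -3.5097$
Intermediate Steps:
$V{\left(a,H \right)} = -3 + H + a$ ($V{\left(a,H \right)} = -3 + \left(H + a\right) = -3 + H + a$)
$I{\left(Z,B \right)} = 2 Z$ ($I{\left(Z,B \right)} = \left(-3 + 4 + 1\right) Z = 2 Z$)
$\frac{I{\left(-8,1 \right)}}{-155} \left(-27 - 7\right) = \frac{2 \left(-8\right)}{-155} \left(-27 - 7\right) = \left(-16\right) \left(- \frac{1}{155}\right) \left(-34\right) = \frac{16}{155} \left(-34\right) = - \frac{544}{155}$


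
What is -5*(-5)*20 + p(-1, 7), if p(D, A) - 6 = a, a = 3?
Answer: 509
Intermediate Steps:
p(D, A) = 9 (p(D, A) = 6 + 3 = 9)
-5*(-5)*20 + p(-1, 7) = -5*(-5)*20 + 9 = 25*20 + 9 = 500 + 9 = 509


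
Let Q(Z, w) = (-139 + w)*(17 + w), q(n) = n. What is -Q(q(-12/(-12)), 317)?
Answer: -59452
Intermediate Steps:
-Q(q(-12/(-12)), 317) = -(-2363 + 317² - 122*317) = -(-2363 + 100489 - 38674) = -1*59452 = -59452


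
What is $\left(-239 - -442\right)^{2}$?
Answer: $41209$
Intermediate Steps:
$\left(-239 - -442\right)^{2} = \left(-239 + 442\right)^{2} = 203^{2} = 41209$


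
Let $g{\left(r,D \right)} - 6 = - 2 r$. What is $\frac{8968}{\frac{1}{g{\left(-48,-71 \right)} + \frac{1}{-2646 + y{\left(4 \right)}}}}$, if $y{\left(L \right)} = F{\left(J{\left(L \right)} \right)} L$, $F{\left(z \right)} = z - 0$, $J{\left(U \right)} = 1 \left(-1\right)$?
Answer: $\frac{1212020716}{1325} \approx 9.1473 \cdot 10^{5}$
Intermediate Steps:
$J{\left(U \right)} = -1$
$g{\left(r,D \right)} = 6 - 2 r$
$F{\left(z \right)} = z$ ($F{\left(z \right)} = z + 0 = z$)
$y{\left(L \right)} = - L$
$\frac{8968}{\frac{1}{g{\left(-48,-71 \right)} + \frac{1}{-2646 + y{\left(4 \right)}}}} = \frac{8968}{\frac{1}{\left(6 - -96\right) + \frac{1}{-2646 - 4}}} = \frac{8968}{\frac{1}{\left(6 + 96\right) + \frac{1}{-2646 - 4}}} = \frac{8968}{\frac{1}{102 + \frac{1}{-2650}}} = \frac{8968}{\frac{1}{102 - \frac{1}{2650}}} = \frac{8968}{\frac{1}{\frac{270299}{2650}}} = \frac{8968}{\frac{2650}{270299}} = 8968 \cdot \frac{270299}{2650} = \frac{1212020716}{1325}$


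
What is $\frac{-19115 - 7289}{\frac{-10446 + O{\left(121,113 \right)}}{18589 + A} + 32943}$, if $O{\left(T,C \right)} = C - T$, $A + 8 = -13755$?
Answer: $- \frac{2275459}{2838794} \approx -0.80156$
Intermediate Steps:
$A = -13763$ ($A = -8 - 13755 = -13763$)
$\frac{-19115 - 7289}{\frac{-10446 + O{\left(121,113 \right)}}{18589 + A} + 32943} = \frac{-19115 - 7289}{\frac{-10446 + \left(113 - 121\right)}{18589 - 13763} + 32943} = - \frac{26404}{\frac{-10446 + \left(113 - 121\right)}{4826} + 32943} = - \frac{26404}{\left(-10446 - 8\right) \frac{1}{4826} + 32943} = - \frac{26404}{\left(-10454\right) \frac{1}{4826} + 32943} = - \frac{26404}{- \frac{5227}{2413} + 32943} = - \frac{26404}{\frac{79486232}{2413}} = \left(-26404\right) \frac{2413}{79486232} = - \frac{2275459}{2838794}$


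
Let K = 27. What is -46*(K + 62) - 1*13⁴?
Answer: -32655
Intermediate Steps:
-46*(K + 62) - 1*13⁴ = -46*(27 + 62) - 1*13⁴ = -46*89 - 1*28561 = -4094 - 28561 = -32655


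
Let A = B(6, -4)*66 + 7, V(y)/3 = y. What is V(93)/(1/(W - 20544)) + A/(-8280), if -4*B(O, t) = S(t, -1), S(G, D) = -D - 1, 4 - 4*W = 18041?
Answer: -57876013897/8280 ≈ -6.9899e+6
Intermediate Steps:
W = -18037/4 (W = 1 - 1/4*18041 = 1 - 18041/4 = -18037/4 ≈ -4509.3)
V(y) = 3*y
S(G, D) = -1 - D
B(O, t) = 0 (B(O, t) = -(-1 - 1*(-1))/4 = -(-1 + 1)/4 = -1/4*0 = 0)
A = 7 (A = 0*66 + 7 = 0 + 7 = 7)
V(93)/(1/(W - 20544)) + A/(-8280) = (3*93)/(1/(-18037/4 - 20544)) + 7/(-8280) = 279/(1/(-100213/4)) + 7*(-1/8280) = 279/(-4/100213) - 7/8280 = 279*(-100213/4) - 7/8280 = -27959427/4 - 7/8280 = -57876013897/8280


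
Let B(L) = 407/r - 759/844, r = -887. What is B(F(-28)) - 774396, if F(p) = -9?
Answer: -579735545429/748628 ≈ -7.7440e+5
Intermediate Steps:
B(L) = -1016741/748628 (B(L) = 407/(-887) - 759/844 = 407*(-1/887) - 759*1/844 = -407/887 - 759/844 = -1016741/748628)
B(F(-28)) - 774396 = -1016741/748628 - 774396 = -579735545429/748628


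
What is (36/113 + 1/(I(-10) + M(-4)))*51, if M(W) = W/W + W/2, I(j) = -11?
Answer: 5423/452 ≈ 11.998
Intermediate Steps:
M(W) = 1 + W/2 (M(W) = 1 + W*(1/2) = 1 + W/2)
(36/113 + 1/(I(-10) + M(-4)))*51 = (36/113 + 1/(-11 + (1 + (1/2)*(-4))))*51 = (36*(1/113) + 1/(-11 + (1 - 2)))*51 = (36/113 + 1/(-11 - 1))*51 = (36/113 + 1/(-12))*51 = (36/113 - 1/12)*51 = (319/1356)*51 = 5423/452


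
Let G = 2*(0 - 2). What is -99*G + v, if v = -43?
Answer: 353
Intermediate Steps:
G = -4 (G = 2*(-2) = -4)
-99*G + v = -99*(-4) - 43 = 396 - 43 = 353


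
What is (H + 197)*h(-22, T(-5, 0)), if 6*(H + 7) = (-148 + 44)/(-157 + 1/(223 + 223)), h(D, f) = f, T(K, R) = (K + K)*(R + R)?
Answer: 0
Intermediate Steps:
T(K, R) = 4*K*R (T(K, R) = (2*K)*(2*R) = 4*K*R)
H = -1447249/210063 (H = -7 + ((-148 + 44)/(-157 + 1/(223 + 223)))/6 = -7 + (-104/(-157 + 1/446))/6 = -7 + (-104/(-70021/446))/6 = -7 + (-104*(-446/70021))/6 = -7 + (⅙)*(46384/70021) = -7 + 23192/210063 = -1447249/210063 ≈ -6.8896)
(H + 197)*h(-22, T(-5, 0)) = (-1447249/210063 + 197)*(4*(-5)*0) = (39935162/210063)*0 = 0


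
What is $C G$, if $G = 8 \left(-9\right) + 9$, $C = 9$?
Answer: $-567$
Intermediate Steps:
$G = -63$ ($G = -72 + 9 = -63$)
$C G = 9 \left(-63\right) = -567$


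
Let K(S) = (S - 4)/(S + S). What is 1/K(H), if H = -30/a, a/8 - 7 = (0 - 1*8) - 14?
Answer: -2/15 ≈ -0.13333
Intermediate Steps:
a = -120 (a = 56 + 8*((0 - 1*8) - 14) = 56 + 8*((0 - 8) - 14) = 56 + 8*(-8 - 14) = 56 + 8*(-22) = 56 - 176 = -120)
H = 1/4 (H = -30/(-120) = -30*(-1/120) = 1/4 ≈ 0.25000)
K(S) = (-4 + S)/(2*S) (K(S) = (-4 + S)/((2*S)) = (-4 + S)*(1/(2*S)) = (-4 + S)/(2*S))
1/K(H) = 1/((-4 + 1/4)/(2*(1/4))) = 1/((1/2)*4*(-15/4)) = 1/(-15/2) = -2/15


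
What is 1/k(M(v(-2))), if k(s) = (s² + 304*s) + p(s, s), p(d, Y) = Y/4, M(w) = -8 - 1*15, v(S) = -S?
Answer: -4/25875 ≈ -0.00015459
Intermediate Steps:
M(w) = -23 (M(w) = -8 - 15 = -23)
p(d, Y) = Y/4 (p(d, Y) = Y*(¼) = Y/4)
k(s) = s² + 1217*s/4 (k(s) = (s² + 304*s) + s/4 = s² + 1217*s/4)
1/k(M(v(-2))) = 1/((¼)*(-23)*(1217 + 4*(-23))) = 1/((¼)*(-23)*(1217 - 92)) = 1/((¼)*(-23)*1125) = 1/(-25875/4) = -4/25875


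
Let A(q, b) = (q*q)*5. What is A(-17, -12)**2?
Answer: 2088025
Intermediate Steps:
A(q, b) = 5*q**2 (A(q, b) = q**2*5 = 5*q**2)
A(-17, -12)**2 = (5*(-17)**2)**2 = (5*289)**2 = 1445**2 = 2088025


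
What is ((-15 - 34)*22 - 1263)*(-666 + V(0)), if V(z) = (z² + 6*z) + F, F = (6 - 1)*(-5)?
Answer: 1617631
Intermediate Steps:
F = -25 (F = 5*(-5) = -25)
V(z) = -25 + z² + 6*z (V(z) = (z² + 6*z) - 25 = -25 + z² + 6*z)
((-15 - 34)*22 - 1263)*(-666 + V(0)) = ((-15 - 34)*22 - 1263)*(-666 + (-25 + 0² + 6*0)) = (-49*22 - 1263)*(-666 + (-25 + 0 + 0)) = (-1078 - 1263)*(-666 - 25) = -2341*(-691) = 1617631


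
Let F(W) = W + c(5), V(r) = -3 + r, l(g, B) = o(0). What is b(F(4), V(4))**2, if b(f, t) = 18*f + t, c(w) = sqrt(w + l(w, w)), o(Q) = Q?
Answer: 6949 + 2628*sqrt(5) ≈ 12825.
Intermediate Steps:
l(g, B) = 0
c(w) = sqrt(w) (c(w) = sqrt(w + 0) = sqrt(w))
F(W) = W + sqrt(5)
b(f, t) = t + 18*f
b(F(4), V(4))**2 = ((-3 + 4) + 18*(4 + sqrt(5)))**2 = (1 + (72 + 18*sqrt(5)))**2 = (73 + 18*sqrt(5))**2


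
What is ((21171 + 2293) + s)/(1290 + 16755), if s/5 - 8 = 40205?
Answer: 74843/6015 ≈ 12.443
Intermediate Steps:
s = 201065 (s = 40 + 5*40205 = 40 + 201025 = 201065)
((21171 + 2293) + s)/(1290 + 16755) = ((21171 + 2293) + 201065)/(1290 + 16755) = (23464 + 201065)/18045 = 224529*(1/18045) = 74843/6015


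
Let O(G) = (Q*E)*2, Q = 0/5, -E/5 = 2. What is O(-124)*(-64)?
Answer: 0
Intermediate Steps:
E = -10 (E = -5*2 = -10)
Q = 0 (Q = 0*(⅕) = 0)
O(G) = 0 (O(G) = (0*(-10))*2 = 0*2 = 0)
O(-124)*(-64) = 0*(-64) = 0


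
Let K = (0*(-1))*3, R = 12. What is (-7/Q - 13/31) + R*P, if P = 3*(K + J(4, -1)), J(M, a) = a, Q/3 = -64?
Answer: -216551/5952 ≈ -36.383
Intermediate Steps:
Q = -192 (Q = 3*(-64) = -192)
K = 0 (K = 0*3 = 0)
P = -3 (P = 3*(0 - 1) = 3*(-1) = -3)
(-7/Q - 13/31) + R*P = (-7/(-192) - 13/31) + 12*(-3) = (-7*(-1/192) - 13*1/31) - 36 = (7/192 - 13/31) - 36 = -2279/5952 - 36 = -216551/5952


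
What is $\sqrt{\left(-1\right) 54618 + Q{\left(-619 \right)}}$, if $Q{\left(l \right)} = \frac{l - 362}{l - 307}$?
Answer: $\frac{i \sqrt{46832715762}}{926} \approx 233.7 i$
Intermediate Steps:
$Q{\left(l \right)} = \frac{-362 + l}{-307 + l}$
$\sqrt{\left(-1\right) 54618 + Q{\left(-619 \right)}} = \sqrt{\left(-1\right) 54618 + \frac{-362 - 619}{-307 - 619}} = \sqrt{-54618 + \frac{1}{-926} \left(-981\right)} = \sqrt{-54618 - - \frac{981}{926}} = \sqrt{-54618 + \frac{981}{926}} = \sqrt{- \frac{50575287}{926}} = \frac{i \sqrt{46832715762}}{926}$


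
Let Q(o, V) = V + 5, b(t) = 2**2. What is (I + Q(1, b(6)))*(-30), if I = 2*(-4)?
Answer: -30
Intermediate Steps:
b(t) = 4
Q(o, V) = 5 + V
I = -8
(I + Q(1, b(6)))*(-30) = (-8 + (5 + 4))*(-30) = (-8 + 9)*(-30) = 1*(-30) = -30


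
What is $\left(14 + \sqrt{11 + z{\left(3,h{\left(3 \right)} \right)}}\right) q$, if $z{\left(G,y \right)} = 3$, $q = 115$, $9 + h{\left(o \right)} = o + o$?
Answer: $1610 + 115 \sqrt{14} \approx 2040.3$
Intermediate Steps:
$h{\left(o \right)} = -9 + 2 o$ ($h{\left(o \right)} = -9 + \left(o + o\right) = -9 + 2 o$)
$\left(14 + \sqrt{11 + z{\left(3,h{\left(3 \right)} \right)}}\right) q = \left(14 + \sqrt{11 + 3}\right) 115 = \left(14 + \sqrt{14}\right) 115 = 1610 + 115 \sqrt{14}$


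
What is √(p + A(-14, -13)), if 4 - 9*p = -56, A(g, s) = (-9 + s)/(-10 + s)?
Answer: √36294/69 ≈ 2.7610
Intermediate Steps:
A(g, s) = (-9 + s)/(-10 + s)
p = 20/3 (p = 4/9 - ⅑*(-56) = 4/9 + 56/9 = 20/3 ≈ 6.6667)
√(p + A(-14, -13)) = √(20/3 + (-9 - 13)/(-10 - 13)) = √(20/3 - 22/(-23)) = √(20/3 - 1/23*(-22)) = √(20/3 + 22/23) = √(526/69) = √36294/69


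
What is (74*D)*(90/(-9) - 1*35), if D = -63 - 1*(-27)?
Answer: 119880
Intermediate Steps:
D = -36 (D = -63 + 27 = -36)
(74*D)*(90/(-9) - 1*35) = (74*(-36))*(90/(-9) - 1*35) = -2664*(90*(-⅑) - 35) = -2664*(-10 - 35) = -2664*(-45) = 119880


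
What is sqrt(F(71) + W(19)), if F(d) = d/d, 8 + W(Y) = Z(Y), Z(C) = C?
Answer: 2*sqrt(3) ≈ 3.4641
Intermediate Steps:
W(Y) = -8 + Y
F(d) = 1
sqrt(F(71) + W(19)) = sqrt(1 + (-8 + 19)) = sqrt(1 + 11) = sqrt(12) = 2*sqrt(3)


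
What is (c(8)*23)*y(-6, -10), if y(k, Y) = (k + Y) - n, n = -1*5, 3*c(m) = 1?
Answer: -253/3 ≈ -84.333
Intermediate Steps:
c(m) = 1/3 (c(m) = (1/3)*1 = 1/3)
n = -5
y(k, Y) = 5 + Y + k (y(k, Y) = (k + Y) - 1*(-5) = (Y + k) + 5 = 5 + Y + k)
(c(8)*23)*y(-6, -10) = ((1/3)*23)*(5 - 10 - 6) = (23/3)*(-11) = -253/3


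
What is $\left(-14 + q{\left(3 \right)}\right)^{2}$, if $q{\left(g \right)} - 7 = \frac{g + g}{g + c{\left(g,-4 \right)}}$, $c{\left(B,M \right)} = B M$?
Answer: $\frac{529}{9} \approx 58.778$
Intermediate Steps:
$q{\left(g \right)} = \frac{19}{3}$ ($q{\left(g \right)} = 7 + \frac{g + g}{g + g \left(-4\right)} = 7 + \frac{2 g}{g - 4 g} = 7 + \frac{2 g}{\left(-3\right) g} = 7 + 2 g \left(- \frac{1}{3 g}\right) = 7 - \frac{2}{3} = \frac{19}{3}$)
$\left(-14 + q{\left(3 \right)}\right)^{2} = \left(-14 + \frac{19}{3}\right)^{2} = \left(- \frac{23}{3}\right)^{2} = \frac{529}{9}$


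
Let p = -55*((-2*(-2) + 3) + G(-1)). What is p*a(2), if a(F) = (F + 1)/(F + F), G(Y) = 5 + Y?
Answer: -1815/4 ≈ -453.75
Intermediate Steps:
a(F) = (1 + F)/(2*F) (a(F) = (1 + F)/((2*F)) = (1 + F)*(1/(2*F)) = (1 + F)/(2*F))
p = -605 (p = -55*((-2*(-2) + 3) + (5 - 1)) = -55*((4 + 3) + 4) = -55*(7 + 4) = -55*11 = -605)
p*a(2) = -605*(1 + 2)/(2*2) = -605*3/(2*2) = -605*3/4 = -1815/4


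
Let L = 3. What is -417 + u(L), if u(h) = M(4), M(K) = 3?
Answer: -414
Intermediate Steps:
u(h) = 3
-417 + u(L) = -417 + 3 = -414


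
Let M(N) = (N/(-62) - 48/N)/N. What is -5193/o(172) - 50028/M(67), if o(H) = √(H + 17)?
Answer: 13923692904/7465 - 577*√21/7 ≈ 1.8648e+6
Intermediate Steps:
M(N) = (-48/N - N/62)/N (M(N) = (N*(-1/62) - 48/N)/N = (-N/62 - 48/N)/N = (-48/N - N/62)/N)
o(H) = √(17 + H)
-5193/o(172) - 50028/M(67) = -5193/√(17 + 172) - 50028/(-1/62 - 48/67²) = -5193*√21/63 - 50028/(-1/62 - 48*1/4489) = -5193*√21/63 - 50028/(-1/62 - 48/4489) = -577*√21/7 - 50028/(-7465/278318) = -577*√21/7 - 50028*(-278318/7465) = -577*√21/7 + 13923692904/7465 = 13923692904/7465 - 577*√21/7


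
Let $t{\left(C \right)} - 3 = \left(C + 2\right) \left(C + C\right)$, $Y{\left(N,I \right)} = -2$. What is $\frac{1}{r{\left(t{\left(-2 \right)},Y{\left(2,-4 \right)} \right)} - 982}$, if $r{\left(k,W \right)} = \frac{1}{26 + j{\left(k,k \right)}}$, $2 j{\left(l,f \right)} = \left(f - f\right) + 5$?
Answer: $- \frac{57}{55972} \approx -0.0010184$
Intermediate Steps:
$t{\left(C \right)} = 3 + 2 C \left(2 + C\right)$ ($t{\left(C \right)} = 3 + \left(C + 2\right) \left(C + C\right) = 3 + \left(2 + C\right) 2 C = 3 + 2 C \left(2 + C\right)$)
$j{\left(l,f \right)} = \frac{5}{2}$ ($j{\left(l,f \right)} = \frac{\left(f - f\right) + 5}{2} = \frac{0 + 5}{2} = \frac{1}{2} \cdot 5 = \frac{5}{2}$)
$r{\left(k,W \right)} = \frac{2}{57}$ ($r{\left(k,W \right)} = \frac{1}{26 + \frac{5}{2}} = \frac{1}{\frac{57}{2}} = \frac{2}{57}$)
$\frac{1}{r{\left(t{\left(-2 \right)},Y{\left(2,-4 \right)} \right)} - 982} = \frac{1}{\frac{2}{57} - 982} = \frac{1}{- \frac{55972}{57}} = - \frac{57}{55972}$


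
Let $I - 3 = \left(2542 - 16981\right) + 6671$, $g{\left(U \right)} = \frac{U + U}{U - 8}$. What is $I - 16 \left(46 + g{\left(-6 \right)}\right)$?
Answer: $- \frac{59603}{7} \approx -8514.7$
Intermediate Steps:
$g{\left(U \right)} = \frac{2 U}{-8 + U}$
$I = -7765$ ($I = 3 + \left(\left(2542 - 16981\right) + 6671\right) = 3 + \left(-14439 + 6671\right) = 3 - 7768 = -7765$)
$I - 16 \left(46 + g{\left(-6 \right)}\right) = -7765 - 16 \left(46 + 2 \left(-6\right) \frac{1}{-8 - 6}\right) = -7765 - 16 \left(46 + 2 \left(-6\right) \frac{1}{-14}\right) = -7765 - 16 \left(46 + 2 \left(-6\right) \left(- \frac{1}{14}\right)\right) = -7765 - 16 \left(46 + \frac{6}{7}\right) = -7765 - \frac{5248}{7} = - \frac{59603}{7}$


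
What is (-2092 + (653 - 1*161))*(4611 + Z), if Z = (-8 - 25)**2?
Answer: -9120000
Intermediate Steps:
Z = 1089 (Z = (-33)**2 = 1089)
(-2092 + (653 - 1*161))*(4611 + Z) = (-2092 + (653 - 1*161))*(4611 + 1089) = (-2092 + (653 - 161))*5700 = (-2092 + 492)*5700 = -1600*5700 = -9120000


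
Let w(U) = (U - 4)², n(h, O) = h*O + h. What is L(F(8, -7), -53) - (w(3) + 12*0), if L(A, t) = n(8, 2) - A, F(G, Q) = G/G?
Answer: 22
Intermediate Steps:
n(h, O) = h + O*h (n(h, O) = O*h + h = h + O*h)
F(G, Q) = 1
L(A, t) = 24 - A (L(A, t) = 8*(1 + 2) - A = 8*3 - A = 24 - A)
w(U) = (-4 + U)²
L(F(8, -7), -53) - (w(3) + 12*0) = (24 - 1*1) - ((-4 + 3)² + 12*0) = (24 - 1) - ((-1)² + 0) = 23 - (1 + 0) = 23 - 1*1 = 23 - 1 = 22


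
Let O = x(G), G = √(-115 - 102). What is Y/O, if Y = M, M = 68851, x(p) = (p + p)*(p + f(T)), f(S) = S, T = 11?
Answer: -2221*√217/(-154*I + 14*√217) ≈ -101.85 - 76.055*I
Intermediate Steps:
G = I*√217 (G = √(-217) = I*√217 ≈ 14.731*I)
x(p) = 2*p*(11 + p) (x(p) = (p + p)*(p + 11) = (2*p)*(11 + p) = 2*p*(11 + p))
O = 2*I*√217*(11 + I*√217) (O = 2*(I*√217)*(11 + I*√217) = 2*I*√217*(11 + I*√217) ≈ -434.0 + 324.08*I)
Y = 68851
Y/O = 68851/(-434 + 22*I*√217)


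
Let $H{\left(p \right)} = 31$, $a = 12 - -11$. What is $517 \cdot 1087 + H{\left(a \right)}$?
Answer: $562010$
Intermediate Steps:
$a = 23$ ($a = 12 + 11 = 23$)
$517 \cdot 1087 + H{\left(a \right)} = 517 \cdot 1087 + 31 = 561979 + 31 = 562010$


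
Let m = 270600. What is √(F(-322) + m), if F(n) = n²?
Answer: 2*√93571 ≈ 611.79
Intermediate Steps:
√(F(-322) + m) = √((-322)² + 270600) = √(103684 + 270600) = √374284 = 2*√93571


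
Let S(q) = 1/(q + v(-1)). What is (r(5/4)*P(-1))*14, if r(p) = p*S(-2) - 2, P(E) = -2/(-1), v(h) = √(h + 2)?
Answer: -91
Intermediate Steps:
v(h) = √(2 + h)
P(E) = 2 (P(E) = -2*(-1) = 2)
S(q) = 1/(1 + q) (S(q) = 1/(q + √(2 - 1)) = 1/(q + √1) = 1/(q + 1) = 1/(1 + q))
r(p) = -2 - p (r(p) = p/(1 - 2) - 2 = p/(-1) - 2 = p*(-1) - 2 = -p - 2 = -2 - p)
(r(5/4)*P(-1))*14 = ((-2 - 5/4)*2)*14 = -13/4*2*14 = -13/2*14 = -91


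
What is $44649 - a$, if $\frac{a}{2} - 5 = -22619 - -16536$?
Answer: $56805$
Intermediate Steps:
$a = -12156$ ($a = 10 + 2 \left(-22619 - -16536\right) = 10 + 2 \left(-22619 + 16536\right) = 10 + 2 \left(-6083\right) = 10 - 12166 = -12156$)
$44649 - a = 44649 - -12156 = 44649 + 12156 = 56805$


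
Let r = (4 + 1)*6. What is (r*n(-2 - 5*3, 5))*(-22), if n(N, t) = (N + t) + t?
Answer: 4620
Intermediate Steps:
n(N, t) = N + 2*t
r = 30 (r = 5*6 = 30)
(r*n(-2 - 5*3, 5))*(-22) = (30*((-2 - 5*3) + 2*5))*(-22) = (30*((-2 - 15) + 10))*(-22) = (30*(-17 + 10))*(-22) = (30*(-7))*(-22) = -210*(-22) = 4620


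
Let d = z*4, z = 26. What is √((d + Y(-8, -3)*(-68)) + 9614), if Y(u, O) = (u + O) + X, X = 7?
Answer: 3*√1110 ≈ 99.950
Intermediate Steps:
Y(u, O) = 7 + O + u (Y(u, O) = (u + O) + 7 = (O + u) + 7 = 7 + O + u)
d = 104 (d = 26*4 = 104)
√((d + Y(-8, -3)*(-68)) + 9614) = √((104 + (7 - 3 - 8)*(-68)) + 9614) = √((104 - 4*(-68)) + 9614) = √((104 + 272) + 9614) = √(376 + 9614) = √9990 = 3*√1110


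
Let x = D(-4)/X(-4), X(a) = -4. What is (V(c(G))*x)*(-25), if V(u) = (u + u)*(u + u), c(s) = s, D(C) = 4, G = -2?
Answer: 400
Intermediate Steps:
V(u) = 4*u² (V(u) = (2*u)*(2*u) = 4*u²)
x = -1 (x = 4/(-4) = 4*(-¼) = -1)
(V(c(G))*x)*(-25) = ((4*(-2)²)*(-1))*(-25) = ((4*4)*(-1))*(-25) = (16*(-1))*(-25) = -16*(-25) = 400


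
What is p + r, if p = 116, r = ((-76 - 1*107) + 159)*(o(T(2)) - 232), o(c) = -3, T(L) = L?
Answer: 5756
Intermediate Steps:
r = 5640 (r = ((-76 - 1*107) + 159)*(-3 - 232) = ((-76 - 107) + 159)*(-235) = (-183 + 159)*(-235) = -24*(-235) = 5640)
p + r = 116 + 5640 = 5756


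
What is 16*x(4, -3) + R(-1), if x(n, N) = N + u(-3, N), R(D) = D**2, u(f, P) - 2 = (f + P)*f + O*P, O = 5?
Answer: 33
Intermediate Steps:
u(f, P) = 2 + 5*P + f*(P + f) (u(f, P) = 2 + ((f + P)*f + 5*P) = 2 + ((P + f)*f + 5*P) = 2 + (f*(P + f) + 5*P) = 2 + (5*P + f*(P + f)) = 2 + 5*P + f*(P + f))
x(n, N) = 11 + 3*N (x(n, N) = N + (2 + (-3)**2 + 5*N + N*(-3)) = N + (2 + 9 + 5*N - 3*N) = N + (11 + 2*N) = 11 + 3*N)
16*x(4, -3) + R(-1) = 16*(11 + 3*(-3)) + (-1)**2 = 16*(11 - 9) + 1 = 16*2 + 1 = 32 + 1 = 33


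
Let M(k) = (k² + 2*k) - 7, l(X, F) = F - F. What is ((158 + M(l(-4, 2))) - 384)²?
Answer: 54289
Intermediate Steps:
l(X, F) = 0
M(k) = -7 + k² + 2*k
((158 + M(l(-4, 2))) - 384)² = ((158 + (-7 + 0² + 2*0)) - 384)² = ((158 + (-7 + 0 + 0)) - 384)² = ((158 - 7) - 384)² = (151 - 384)² = (-233)² = 54289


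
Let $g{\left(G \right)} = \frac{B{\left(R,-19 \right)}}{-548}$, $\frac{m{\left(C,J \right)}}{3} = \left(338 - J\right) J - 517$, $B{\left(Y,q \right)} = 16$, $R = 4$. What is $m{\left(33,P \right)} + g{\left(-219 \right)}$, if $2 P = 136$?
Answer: $\frac{7333469}{137} \approx 53529.0$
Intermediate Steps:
$P = 68$ ($P = \frac{1}{2} \cdot 136 = 68$)
$m{\left(C,J \right)} = -1551 + 3 J \left(338 - J\right)$ ($m{\left(C,J \right)} = 3 \left(\left(338 - J\right) J - 517\right) = 3 \left(J \left(338 - J\right) - 517\right) = 3 \left(-517 + J \left(338 - J\right)\right) = -1551 + 3 J \left(338 - J\right)$)
$g{\left(G \right)} = - \frac{4}{137}$ ($g{\left(G \right)} = \frac{16}{-548} = 16 \left(- \frac{1}{548}\right) = - \frac{4}{137}$)
$m{\left(33,P \right)} + g{\left(-219 \right)} = \left(-1551 - 3 \cdot 68^{2} + 1014 \cdot 68\right) - \frac{4}{137} = \left(-1551 - 13872 + 68952\right) - \frac{4}{137} = 53529 - \frac{4}{137} = \frac{7333469}{137}$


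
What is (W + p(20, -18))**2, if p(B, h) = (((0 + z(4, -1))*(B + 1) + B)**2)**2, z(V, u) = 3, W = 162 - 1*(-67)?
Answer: 2252313968102500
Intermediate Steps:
W = 229 (W = 162 + 67 = 229)
p(B, h) = (3 + 4*B)**4 (p(B, h) = (((0 + 3)*(B + 1) + B)**2)**2 = ((3*(1 + B) + B)**2)**2 = (((3 + 3*B) + B)**2)**2 = ((3 + 4*B)**2)**2 = (3 + 4*B)**4)
(W + p(20, -18))**2 = (229 + (3 + 4*20)**4)**2 = (229 + (3 + 80)**4)**2 = (229 + 83**4)**2 = (229 + 47458321)**2 = 47458550**2 = 2252313968102500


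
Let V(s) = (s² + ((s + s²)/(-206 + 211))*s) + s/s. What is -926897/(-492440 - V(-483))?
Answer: -4634485/108816648 ≈ -0.042590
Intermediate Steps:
V(s) = 1 + s² + s*(s/5 + s²/5) (V(s) = (s² + ((s + s²)/5)*s) + 1 = (s² + ((s + s²)*(⅕))*s) + 1 = (s² + (s/5 + s²/5)*s) + 1 = (s² + s*(s/5 + s²/5)) + 1 = 1 + s² + s*(s/5 + s²/5))
-926897/(-492440 - V(-483)) = -926897/(-492440 - (1 + (⅕)*(-483)³ + (6/5)*(-483)²)) = -926897/(-492440 - (1 + (⅕)*(-112678587) + (6/5)*233289)) = -926897/(-492440 - (1 - 112678587/5 + 1399734/5)) = -926897/(-492440 - 1*(-111278848/5)) = -926897/(-492440 + 111278848/5) = -926897/108816648/5 = -926897*5/108816648 = -4634485/108816648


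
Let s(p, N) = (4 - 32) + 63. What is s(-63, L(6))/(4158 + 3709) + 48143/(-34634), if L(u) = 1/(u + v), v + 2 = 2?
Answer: -377528791/272465678 ≈ -1.3856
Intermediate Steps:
v = 0 (v = -2 + 2 = 0)
L(u) = 1/u (L(u) = 1/(u + 0) = 1/u)
s(p, N) = 35 (s(p, N) = -28 + 63 = 35)
s(-63, L(6))/(4158 + 3709) + 48143/(-34634) = 35/(4158 + 3709) + 48143/(-34634) = 35/7867 + 48143*(-1/34634) = 35*(1/7867) - 48143/34634 = 35/7867 - 48143/34634 = -377528791/272465678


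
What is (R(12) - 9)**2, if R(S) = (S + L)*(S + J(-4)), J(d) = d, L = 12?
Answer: 33489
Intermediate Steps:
R(S) = (-4 + S)*(12 + S) (R(S) = (S + 12)*(S - 4) = (12 + S)*(-4 + S) = (-4 + S)*(12 + S))
(R(12) - 9)**2 = ((-48 + 12**2 + 8*12) - 9)**2 = ((-48 + 144 + 96) - 9)**2 = (192 - 9)**2 = 183**2 = 33489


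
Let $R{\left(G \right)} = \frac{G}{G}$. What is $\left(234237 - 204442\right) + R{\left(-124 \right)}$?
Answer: $29796$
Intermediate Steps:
$R{\left(G \right)} = 1$
$\left(234237 - 204442\right) + R{\left(-124 \right)} = \left(234237 - 204442\right) + 1 = 29795 + 1 = 29796$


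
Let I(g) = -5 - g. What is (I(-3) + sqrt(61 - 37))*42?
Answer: -84 + 84*sqrt(6) ≈ 121.76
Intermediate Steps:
(I(-3) + sqrt(61 - 37))*42 = ((-5 - 1*(-3)) + sqrt(61 - 37))*42 = ((-5 + 3) + sqrt(24))*42 = (-2 + 2*sqrt(6))*42 = -84 + 84*sqrt(6)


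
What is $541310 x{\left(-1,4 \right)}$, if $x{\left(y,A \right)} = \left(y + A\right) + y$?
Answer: $1082620$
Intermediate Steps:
$x{\left(y,A \right)} = A + 2 y$ ($x{\left(y,A \right)} = \left(A + y\right) + y = A + 2 y$)
$541310 x{\left(-1,4 \right)} = 541310 \left(4 + 2 \left(-1\right)\right) = 541310 \left(4 - 2\right) = 541310 \cdot 2 = 1082620$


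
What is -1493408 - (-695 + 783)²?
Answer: -1501152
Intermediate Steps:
-1493408 - (-695 + 783)² = -1493408 - 1*88² = -1493408 - 1*7744 = -1493408 - 7744 = -1501152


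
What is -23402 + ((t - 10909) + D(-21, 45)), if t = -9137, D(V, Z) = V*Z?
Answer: -44393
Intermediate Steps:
-23402 + ((t - 10909) + D(-21, 45)) = -23402 + ((-9137 - 10909) - 21*45) = -23402 + (-20046 - 945) = -23402 - 20991 = -44393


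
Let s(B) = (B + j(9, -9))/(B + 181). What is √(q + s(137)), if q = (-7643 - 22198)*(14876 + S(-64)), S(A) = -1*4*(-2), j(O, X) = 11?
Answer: I*√11228643205998/159 ≈ 21075.0*I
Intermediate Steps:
s(B) = (11 + B)/(181 + B) (s(B) = (B + 11)/(B + 181) = (11 + B)/(181 + B))
S(A) = 8 (S(A) = -4*(-2) = 8)
q = -444153444 (q = (-7643 - 22198)*(14876 + 8) = -29841*14884 = -444153444)
√(q + s(137)) = √(-444153444 + (11 + 137)/(181 + 137)) = √(-444153444 + 148/318) = √(-444153444 + (1/318)*148) = √(-444153444 + 74/159) = √(-70620397522/159) = I*√11228643205998/159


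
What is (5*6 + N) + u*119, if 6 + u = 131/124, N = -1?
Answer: -69351/124 ≈ -559.28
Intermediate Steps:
u = -613/124 (u = -6 + 131/124 = -613/124 ≈ -4.9436)
(5*6 + N) + u*119 = (5*6 - 1) - 613/124*119 = (30 - 1) - 72947/124 = 29 - 72947/124 = -69351/124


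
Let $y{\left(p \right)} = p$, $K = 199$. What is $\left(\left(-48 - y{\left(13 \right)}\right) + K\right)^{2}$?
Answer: $19044$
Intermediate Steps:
$\left(\left(-48 - y{\left(13 \right)}\right) + K\right)^{2} = \left(\left(-48 - 13\right) + 199\right)^{2} = \left(-61 + 199\right)^{2} = 138^{2} = 19044$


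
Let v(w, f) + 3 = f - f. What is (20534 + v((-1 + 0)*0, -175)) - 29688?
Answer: -9157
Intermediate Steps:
v(w, f) = -3 (v(w, f) = -3 + (f - f) = -3 + 0 = -3)
(20534 + v((-1 + 0)*0, -175)) - 29688 = (20534 - 3) - 29688 = 20531 - 29688 = -9157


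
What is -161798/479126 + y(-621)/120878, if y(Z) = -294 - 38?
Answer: -4929222119/14478948157 ≈ -0.34044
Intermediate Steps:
y(Z) = -332
-161798/479126 + y(-621)/120878 = -161798/479126 - 332/120878 = -161798*1/479126 - 332*1/120878 = -80899/239563 - 166/60439 = -4929222119/14478948157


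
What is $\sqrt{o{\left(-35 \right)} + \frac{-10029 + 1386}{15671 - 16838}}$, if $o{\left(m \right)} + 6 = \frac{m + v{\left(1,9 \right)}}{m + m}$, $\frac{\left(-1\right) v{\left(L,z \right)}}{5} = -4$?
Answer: $\frac{5 \sqrt{1922438}}{5446} \approx 1.273$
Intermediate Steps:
$v{\left(L,z \right)} = 20$ ($v{\left(L,z \right)} = \left(-5\right) \left(-4\right) = 20$)
$o{\left(m \right)} = -6 + \frac{20 + m}{2 m}$ ($o{\left(m \right)} = -6 + \frac{m + 20}{m + m} = -6 + \frac{20 + m}{2 m}$)
$\sqrt{o{\left(-35 \right)} + \frac{-10029 + 1386}{15671 - 16838}} = \sqrt{\left(- \frac{11}{2} + \frac{10}{-35}\right) + \frac{-10029 + 1386}{15671 - 16838}} = \sqrt{\left(- \frac{11}{2} + 10 \left(- \frac{1}{35}\right)\right) - \frac{8643}{-1167}} = \sqrt{\left(- \frac{11}{2} - \frac{2}{7}\right) - - \frac{2881}{389}} = \sqrt{- \frac{81}{14} + \frac{2881}{389}} = \sqrt{\frac{8825}{5446}} = \frac{5 \sqrt{1922438}}{5446}$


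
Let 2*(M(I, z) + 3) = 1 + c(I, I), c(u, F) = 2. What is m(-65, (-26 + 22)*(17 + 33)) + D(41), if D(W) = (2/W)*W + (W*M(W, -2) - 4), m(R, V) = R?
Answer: -257/2 ≈ -128.50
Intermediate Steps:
M(I, z) = -3/2 (M(I, z) = -3 + (1 + 2)/2 = -3 + (½)*3 = -3 + 3/2 = -3/2)
D(W) = -2 - 3*W/2 (D(W) = (2/W)*W + (W*(-3/2) - 4) = 2 + (-3*W/2 - 4) = 2 + (-4 - 3*W/2) = -2 - 3*W/2)
m(-65, (-26 + 22)*(17 + 33)) + D(41) = -65 + (-2 - 3/2*41) = -65 + (-2 - 123/2) = -65 - 127/2 = -257/2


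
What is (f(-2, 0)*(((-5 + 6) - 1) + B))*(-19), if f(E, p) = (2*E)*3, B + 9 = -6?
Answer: -3420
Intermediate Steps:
B = -15 (B = -9 - 6 = -15)
f(E, p) = 6*E
(f(-2, 0)*(((-5 + 6) - 1) + B))*(-19) = ((6*(-2))*(((-5 + 6) - 1) - 15))*(-19) = -12*((1 - 1) - 15)*(-19) = -12*(0 - 15)*(-19) = -12*(-15)*(-19) = 180*(-19) = -3420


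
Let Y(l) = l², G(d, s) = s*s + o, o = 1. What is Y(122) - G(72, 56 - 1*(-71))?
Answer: -1246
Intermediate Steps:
G(d, s) = 1 + s² (G(d, s) = s*s + 1 = s² + 1 = 1 + s²)
Y(122) - G(72, 56 - 1*(-71)) = 122² - (1 + (56 - 1*(-71))²) = 14884 - (1 + (56 + 71)²) = 14884 - (1 + 127²) = 14884 - (1 + 16129) = 14884 - 1*16130 = 14884 - 16130 = -1246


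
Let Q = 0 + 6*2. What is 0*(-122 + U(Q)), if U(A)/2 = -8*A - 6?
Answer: 0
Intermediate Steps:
Q = 12 (Q = 0 + 12 = 12)
U(A) = -12 - 16*A (U(A) = 2*(-8*A - 6) = 2*(-6 - 8*A) = -12 - 16*A)
0*(-122 + U(Q)) = 0*(-122 + (-12 - 16*12)) = 0*(-122 + (-12 - 192)) = 0*(-122 - 204) = 0*(-326) = 0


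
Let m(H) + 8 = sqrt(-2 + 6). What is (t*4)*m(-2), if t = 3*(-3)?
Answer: 216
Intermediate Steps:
m(H) = -6 (m(H) = -8 + sqrt(-2 + 6) = -8 + sqrt(4) = -8 + 2 = -6)
t = -9
(t*4)*m(-2) = -9*4*(-6) = -36*(-6) = 216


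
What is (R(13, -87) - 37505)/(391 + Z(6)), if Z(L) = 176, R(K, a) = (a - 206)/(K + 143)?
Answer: -5851073/88452 ≈ -66.150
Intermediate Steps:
R(K, a) = (-206 + a)/(143 + K)
(R(13, -87) - 37505)/(391 + Z(6)) = ((-206 - 87)/(143 + 13) - 37505)/(391 + 176) = (-293/156 - 37505)/567 = ((1/156)*(-293) - 37505)*(1/567) = (-293/156 - 37505)*(1/567) = -5851073/156*1/567 = -5851073/88452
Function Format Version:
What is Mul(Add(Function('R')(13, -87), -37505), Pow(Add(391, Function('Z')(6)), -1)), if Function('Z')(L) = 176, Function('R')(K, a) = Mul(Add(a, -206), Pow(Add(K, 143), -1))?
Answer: Rational(-5851073, 88452) ≈ -66.150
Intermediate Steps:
Function('R')(K, a) = Mul(Pow(Add(143, K), -1), Add(-206, a)) (Function('R')(K, a) = Mul(Add(-206, a), Pow(Add(143, K), -1)) = Mul(Pow(Add(143, K), -1), Add(-206, a)))
Mul(Add(Function('R')(13, -87), -37505), Pow(Add(391, Function('Z')(6)), -1)) = Mul(Add(Mul(Pow(Add(143, 13), -1), Add(-206, -87)), -37505), Pow(Add(391, 176), -1)) = Mul(Add(Mul(Pow(156, -1), -293), -37505), Pow(567, -1)) = Mul(Add(Mul(Rational(1, 156), -293), -37505), Rational(1, 567)) = Mul(Add(Rational(-293, 156), -37505), Rational(1, 567)) = Mul(Rational(-5851073, 156), Rational(1, 567)) = Rational(-5851073, 88452)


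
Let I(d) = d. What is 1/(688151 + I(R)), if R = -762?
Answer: 1/687389 ≈ 1.4548e-6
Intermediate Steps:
1/(688151 + I(R)) = 1/(688151 - 762) = 1/687389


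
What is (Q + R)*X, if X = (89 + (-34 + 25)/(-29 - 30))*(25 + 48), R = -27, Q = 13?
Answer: -5375720/59 ≈ -91114.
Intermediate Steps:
X = 383980/59 (X = (89 - 9/(-59))*73 = (89 - 9*(-1/59))*73 = (89 + 9/59)*73 = (5260/59)*73 = 383980/59 ≈ 6508.1)
(Q + R)*X = (13 - 27)*(383980/59) = -14*383980/59 = -5375720/59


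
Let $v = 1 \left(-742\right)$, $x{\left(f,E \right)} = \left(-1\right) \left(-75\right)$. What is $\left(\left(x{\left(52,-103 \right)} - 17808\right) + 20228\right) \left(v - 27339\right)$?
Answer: $-70062095$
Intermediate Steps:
$x{\left(f,E \right)} = 75$
$v = -742$
$\left(\left(x{\left(52,-103 \right)} - 17808\right) + 20228\right) \left(v - 27339\right) = \left(\left(75 - 17808\right) + 20228\right) \left(-742 - 27339\right) = \left(-17733 + 20228\right) \left(-28081\right) = 2495 \left(-28081\right) = -70062095$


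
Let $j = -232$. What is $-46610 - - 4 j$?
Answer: $-47538$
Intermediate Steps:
$-46610 - - 4 j = -46610 - \left(-4\right) \left(-232\right) = -46610 - 928 = -47538$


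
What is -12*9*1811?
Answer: -195588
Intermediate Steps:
-12*9*1811 = -108*1811 = -195588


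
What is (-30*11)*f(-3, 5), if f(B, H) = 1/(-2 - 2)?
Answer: 165/2 ≈ 82.500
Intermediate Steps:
f(B, H) = -¼ (f(B, H) = 1/(-4) = -¼)
(-30*11)*f(-3, 5) = -30*11*(-¼) = -330*(-¼) = 165/2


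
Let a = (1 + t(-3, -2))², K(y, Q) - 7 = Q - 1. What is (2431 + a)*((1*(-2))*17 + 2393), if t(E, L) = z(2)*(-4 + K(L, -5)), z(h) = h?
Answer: 5793704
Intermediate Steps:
K(y, Q) = 6 + Q (K(y, Q) = 7 + (Q - 1) = 7 + (-1 + Q) = 6 + Q)
t(E, L) = -6 (t(E, L) = 2*(-4 + (6 - 5)) = 2*(-4 + 1) = 2*(-3) = -6)
a = 25 (a = (1 - 6)² = (-5)² = 25)
(2431 + a)*((1*(-2))*17 + 2393) = (2431 + 25)*((1*(-2))*17 + 2393) = 2456*(-2*17 + 2393) = 2456*(-34 + 2393) = 2456*2359 = 5793704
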